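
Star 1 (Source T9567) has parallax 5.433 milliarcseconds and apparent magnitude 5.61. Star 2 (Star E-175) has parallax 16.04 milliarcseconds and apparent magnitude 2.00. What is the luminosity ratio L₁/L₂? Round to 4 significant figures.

L₁/L₂ = 0.3136

d₁ = 1/p₁ = 1/0.005433″ = 184.06 pc; d₂ = 1/p₂ = 1/0.01604″ = 62.344 pc.
M₁ = m₁ − 5 log₁₀ d₁ + 5 = 5.61 − 11.3248 + 5 = -0.7148.
M₂ = 2.00 − 8.9740 + 5 = -1.9740.
L₁/L₂ = 10^(0.4(M₂ − M₁)) = 10^(0.4 × (-1.2592)) = 10^(-0.50368) = 0.31356.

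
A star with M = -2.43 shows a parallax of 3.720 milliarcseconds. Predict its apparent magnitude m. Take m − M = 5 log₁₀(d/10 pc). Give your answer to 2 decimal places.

m = 4.72

d = 1/p = 1/0.003720″ = 268.82 pc.
m − M = 5 log₁₀ d − 5 = 5 log₁₀(268.82) − 5 = 12.1473 − 5 = 7.1473.
m = M + (m − M) = -2.43 + 7.1473 = 4.72.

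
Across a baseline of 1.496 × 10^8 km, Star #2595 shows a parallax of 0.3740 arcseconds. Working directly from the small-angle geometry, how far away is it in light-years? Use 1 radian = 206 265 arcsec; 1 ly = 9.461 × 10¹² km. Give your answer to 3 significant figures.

8.72 ly

θ = 0.3740″ = 0.3740/206265 = 1.8132 × 10^-6 rad.
d = B/θ = (1.496 × 10^8) / (1.8132 × 10^-6) = 8.2506 × 10^13 km = (8.2506 × 10^13) / (9.461 × 10^12) ly = 8.7206 ly.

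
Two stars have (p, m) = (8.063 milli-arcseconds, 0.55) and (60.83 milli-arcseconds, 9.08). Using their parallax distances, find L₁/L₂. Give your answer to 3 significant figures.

L₁/L₂ = 147000

d₁ = 1/p₁ = 1/0.008063″ = 124.02 pc; d₂ = 1/p₂ = 1/0.06083″ = 16.439 pc.
M₁ = m₁ − 5 log₁₀ d₁ + 5 = 0.55 − 10.4675 + 5 = -4.9175.
M₂ = 9.08 − 6.0794 + 5 = 8.0006.
L₁/L₂ = 10^(0.4(M₂ − M₁)) = 10^(0.4 × 12.9181) = 10^5.16724 = 1.4697 × 10^5.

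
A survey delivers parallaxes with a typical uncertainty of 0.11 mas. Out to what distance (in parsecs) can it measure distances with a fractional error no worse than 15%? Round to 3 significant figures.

σ_d/d = σ_p/p, so the condition is σ_p/p ≤ 0.15, i.e. p ≥ σ_p/0.15.
p_min = 0.11/0.15 = 0.73333 mas = 0.00073333 arcsec.
d_max = 1/p_min = 1/0.00073333 = 1363.6 pc.

1360 pc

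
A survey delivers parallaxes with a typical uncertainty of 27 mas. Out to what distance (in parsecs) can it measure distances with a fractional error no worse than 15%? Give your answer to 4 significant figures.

σ_d/d = σ_p/p, so the condition is σ_p/p ≤ 0.15, i.e. p ≥ σ_p/0.15.
p_min = 27/0.15 = 180 mas = 0.18 arcsec.
d_max = 1/p_min = 1/0.18 = 5.5556 pc.

5.556 pc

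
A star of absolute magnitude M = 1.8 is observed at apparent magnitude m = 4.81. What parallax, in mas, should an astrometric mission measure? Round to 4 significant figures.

m − M = 4.81 − 1.8 = 3.01.
d = 10^((m−M)/5 + 1) = 10^1.602 = 39.994 pc.
p = 1/d = 1/39.994 = 0.025004 arcsec = 25.004 mas.

25.00 mas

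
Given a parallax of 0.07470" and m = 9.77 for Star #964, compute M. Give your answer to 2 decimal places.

d = 1/p = 1/0.07470″ = 13.387 pc.
m − M = 5 log₁₀(13.387) − 5 = 5.6334 − 5 = 0.6334.
M = m − (m − M) = 9.77 − 0.6334 = 9.14.

M = 9.14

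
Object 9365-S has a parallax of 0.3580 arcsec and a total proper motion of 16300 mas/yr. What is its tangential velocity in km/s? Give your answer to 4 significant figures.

d = 1/p = 1/0.3580″ = 2.7933 pc.
μ = 16300 mas/yr = 16.3 ″/yr.
v_t = 4.74 × μ × d = 4.74 × 16.3 × 2.7933 = 215.82 km/s.

215.8 km/s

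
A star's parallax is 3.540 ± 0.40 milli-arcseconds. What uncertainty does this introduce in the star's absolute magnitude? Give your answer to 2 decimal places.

M = m − 5 log₁₀ d + 5 = m + 5 log₁₀ p + 5, so ∂M/∂p = 5/(p ln 10).
σ_M = (5/ln 10) · (σ_p/p) = 2.1715 × 0.40/3.540 = 2.1715 × 0.11299 = 0.24536.

σ_M = 0.25 mag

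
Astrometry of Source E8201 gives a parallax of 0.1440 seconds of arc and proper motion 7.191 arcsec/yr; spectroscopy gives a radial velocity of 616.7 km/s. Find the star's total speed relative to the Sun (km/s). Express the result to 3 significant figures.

d = 1/p = 1/0.1440″ = 6.9444 pc.
v_t = 4.740 μ d = 4.740 × 7.191 × 6.9444 = 236.7 km/s.
v = √(v_r² + v_t²) = √(616.7² + 236.7²) = √436346 = 660.56 km/s.

661 km/s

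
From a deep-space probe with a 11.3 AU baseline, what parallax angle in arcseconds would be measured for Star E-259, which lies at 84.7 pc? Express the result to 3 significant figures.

p (arcsec) = B (AU) / d (pc).
p = 11.3 / 84.7 = 0.13341 arcsec.

0.133 arcsec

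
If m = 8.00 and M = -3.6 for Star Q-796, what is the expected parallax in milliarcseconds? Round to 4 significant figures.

0.4786 mas

m − M = 8.00 − (-3.6) = 11.60.
d = 10^((m−M)/5 + 1) = 10^3.320 = 2089.3 pc.
p = 1/d = 1/2089.3 = 0.00047863 arcsec = 0.47863 mas.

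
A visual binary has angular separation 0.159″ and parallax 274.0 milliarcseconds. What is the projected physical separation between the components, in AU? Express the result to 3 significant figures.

d = 1/p = 1/0.2740″ = 3.6496 pc.
At distance d (pc), an angle of θ arcsec spans θ·d AU: s = 0.159 × 3.6496 = 0.58029 AU.

0.580 AU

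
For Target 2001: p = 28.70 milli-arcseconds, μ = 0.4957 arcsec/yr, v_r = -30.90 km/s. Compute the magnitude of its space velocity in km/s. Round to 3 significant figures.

87.5 km/s

d = 1/p = 1/0.02870″ = 34.843 pc.
v_t = 4.740 μ d = 4.740 × 0.4957 × 34.843 = 81.868 km/s.
v = √(v_r² + v_t²) = √((-30.90)² + 81.868²) = √7657.18 = 87.505 km/s.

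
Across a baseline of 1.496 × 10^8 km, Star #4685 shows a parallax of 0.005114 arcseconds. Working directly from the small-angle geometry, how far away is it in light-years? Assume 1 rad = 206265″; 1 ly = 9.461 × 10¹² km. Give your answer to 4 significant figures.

θ = 0.005114″ = 0.005114/206265 = 2.4793 × 10^-8 rad.
d = B/θ = (1.496 × 10^8) / (2.4793 × 10^-8) = 6.0340 × 10^15 km = (6.0340 × 10^15) / (9.461 × 10^12) ly = 637.78 ly.

637.8 ly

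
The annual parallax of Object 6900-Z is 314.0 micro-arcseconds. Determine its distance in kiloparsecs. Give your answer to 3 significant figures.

3.18 kpc

p = 314.0 micro-arcseconds = 0.0003140 arcsec.
d = 1/p = 1/0.0003140 = 3184.7 pc.
= 3.1847 kpc.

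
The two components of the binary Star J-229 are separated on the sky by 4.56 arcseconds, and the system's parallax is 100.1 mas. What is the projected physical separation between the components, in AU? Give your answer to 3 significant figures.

d = 1/p = 1/0.1001″ = 9.99 pc.
At distance d (pc), an angle of θ arcsec spans θ·d AU: s = 4.56 × 9.99 = 45.554 AU.

45.6 AU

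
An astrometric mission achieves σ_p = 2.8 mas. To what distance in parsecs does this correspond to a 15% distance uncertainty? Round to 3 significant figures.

σ_d/d = σ_p/p, so the condition is σ_p/p ≤ 0.15, i.e. p ≥ σ_p/0.15.
p_min = 2.8/0.15 = 18.667 mas = 0.018667 arcsec.
d_max = 1/p_min = 1/0.018667 = 53.57 pc.

53.6 pc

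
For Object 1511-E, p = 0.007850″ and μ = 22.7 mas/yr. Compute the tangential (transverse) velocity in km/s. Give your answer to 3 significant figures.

d = 1/p = 1/0.007850″ = 127.39 pc.
μ = 22.7 mas/yr = 0.0227 ″/yr.
v_t = 4.74 × μ × d = 4.74 × 0.0227 × 127.39 = 13.707 km/s.

13.7 km/s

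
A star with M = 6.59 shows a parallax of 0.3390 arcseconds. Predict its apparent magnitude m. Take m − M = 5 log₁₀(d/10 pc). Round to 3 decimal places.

m = 3.939

d = 1/p = 1/0.3390″ = 2.9499 pc.
m − M = 5 log₁₀ d − 5 = 5 log₁₀(2.9499) − 5 = 2.3490 − 5 = -2.6510.
m = M + (m − M) = 6.59 + (-2.6510) = 3.939.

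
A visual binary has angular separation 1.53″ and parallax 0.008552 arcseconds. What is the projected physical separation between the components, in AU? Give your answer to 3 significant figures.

d = 1/p = 1/0.008552″ = 116.93 pc.
At distance d (pc), an angle of θ arcsec spans θ·d AU: s = 1.53 × 116.93 = 178.9 AU.

179 AU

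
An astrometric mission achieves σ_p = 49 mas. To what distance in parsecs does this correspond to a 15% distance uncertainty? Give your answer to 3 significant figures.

3.06 pc

σ_d/d = σ_p/p, so the condition is σ_p/p ≤ 0.15, i.e. p ≥ σ_p/0.15.
p_min = 49/0.15 = 326.67 mas = 0.32667 arcsec.
d_max = 1/p_min = 1/0.32667 = 3.0612 pc.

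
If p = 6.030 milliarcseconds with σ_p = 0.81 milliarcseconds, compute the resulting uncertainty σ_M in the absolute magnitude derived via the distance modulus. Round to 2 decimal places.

σ_M = 0.29 mag

M = m − 5 log₁₀ d + 5 = m + 5 log₁₀ p + 5, so ∂M/∂p = 5/(p ln 10).
σ_M = (5/ln 10) · (σ_p/p) = 2.1715 × 0.81/6.030 = 2.1715 × 0.13433 = 0.2917.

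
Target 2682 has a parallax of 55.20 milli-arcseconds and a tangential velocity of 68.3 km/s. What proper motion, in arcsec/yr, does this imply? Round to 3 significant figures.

d = 1/p = 1/0.05520″ = 18.116 pc.
μ = v_t / (4.74 d) = 68.3 / (4.74 × 18.116) = 68.3 / 85.87 = 0.79539 ″/yr.

0.795 arcsec/yr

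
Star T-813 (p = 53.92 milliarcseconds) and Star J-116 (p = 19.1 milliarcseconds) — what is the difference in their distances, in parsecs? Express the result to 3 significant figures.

d_A = 1/0.05392″ = 18.546 pc; d_B = 1/0.01910″ = 52.356 pc.
|d_B − d_A| = |52.356 − 18.546| = 33.81 pc.

33.8 pc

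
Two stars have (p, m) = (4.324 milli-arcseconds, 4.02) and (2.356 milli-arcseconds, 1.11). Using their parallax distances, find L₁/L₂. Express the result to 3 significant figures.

d₁ = 1/p₁ = 1/0.004324″ = 231.27 pc; d₂ = 1/p₂ = 1/0.002356″ = 424.45 pc.
M₁ = m₁ − 5 log₁₀ d₁ + 5 = 4.02 − 11.8206 + 5 = -2.8006.
M₂ = 1.11 − 13.1391 + 5 = -7.0291.
L₁/L₂ = 10^(0.4(M₂ − M₁)) = 10^(0.4 × (-4.2285)) = 10^(-1.69140) = 0.020352.

L₁/L₂ = 0.0204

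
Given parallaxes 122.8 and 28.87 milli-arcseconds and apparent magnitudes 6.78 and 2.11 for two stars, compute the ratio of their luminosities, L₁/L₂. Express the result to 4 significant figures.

d₁ = 1/p₁ = 1/0.1228″ = 8.1433 pc; d₂ = 1/p₂ = 1/0.02887″ = 34.638 pc.
M₁ = m₁ − 5 log₁₀ d₁ + 5 = 6.78 − 4.5540 + 5 = 7.2260.
M₂ = 2.11 − 7.6978 + 5 = -0.5878.
L₁/L₂ = 10^(0.4(M₂ − M₁)) = 10^(0.4 × (-7.8138)) = 10^(-3.12552) = 0.000749.

L₁/L₂ = 0.0007490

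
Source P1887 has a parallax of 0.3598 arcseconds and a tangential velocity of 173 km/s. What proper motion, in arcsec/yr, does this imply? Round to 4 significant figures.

13.13 arcsec/yr

d = 1/p = 1/0.3598″ = 2.7793 pc.
μ = v_t / (4.74 d) = 173 / (4.74 × 2.7793) = 173 / 13.174 = 13.132 ″/yr.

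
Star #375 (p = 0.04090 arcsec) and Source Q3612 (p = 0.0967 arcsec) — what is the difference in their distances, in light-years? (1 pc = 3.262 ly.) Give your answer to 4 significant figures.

d_A = 1/0.04090″ = 24.45 pc; d_B = 1/0.09670″ = 10.341 pc.
|d_B − d_A| = |10.341 − 24.45| = 14.109 pc = 14.109 × 3.262 ly = 46.024 ly.

46.02 ly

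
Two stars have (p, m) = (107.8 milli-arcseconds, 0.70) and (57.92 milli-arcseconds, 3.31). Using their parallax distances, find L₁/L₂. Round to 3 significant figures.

d₁ = 1/p₁ = 1/0.1078″ = 9.2764 pc; d₂ = 1/p₂ = 1/0.05792″ = 17.265 pc.
M₁ = m₁ − 5 log₁₀ d₁ + 5 = 0.70 − 4.8369 + 5 = 0.8631.
M₂ = 3.31 − 6.1858 + 5 = 2.1242.
L₁/L₂ = 10^(0.4(M₂ − M₁)) = 10^(0.4 × 1.2611) = 10^0.50444 = 3.1948.

L₁/L₂ = 3.19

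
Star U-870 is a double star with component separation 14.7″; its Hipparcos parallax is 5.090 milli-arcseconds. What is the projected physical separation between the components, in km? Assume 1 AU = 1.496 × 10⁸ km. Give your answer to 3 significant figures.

4.32 × 10^11 km

d = 1/p = 1/0.005090″ = 196.46 pc.
At distance d (pc), an angle of θ arcsec spans θ·d AU: s = 14.7 × 196.46 = 2888 AU.
= 2888 × 1.496 × 10⁸ km = 4.3204 × 10^11 km.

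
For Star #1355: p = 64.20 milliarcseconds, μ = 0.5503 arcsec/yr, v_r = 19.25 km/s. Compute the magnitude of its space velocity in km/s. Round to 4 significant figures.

44.96 km/s

d = 1/p = 1/0.06420″ = 15.576 pc.
v_t = 4.740 μ d = 4.740 × 0.5503 × 15.576 = 40.629 km/s.
v = √(v_r² + v_t²) = √(19.25² + 40.629²) = √2021.28 = 44.959 km/s.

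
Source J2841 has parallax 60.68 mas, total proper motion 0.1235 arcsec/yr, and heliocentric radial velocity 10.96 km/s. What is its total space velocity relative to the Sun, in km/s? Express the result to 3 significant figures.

d = 1/p = 1/0.06068″ = 16.48 pc.
v_t = 4.740 μ d = 4.740 × 0.1235 × 16.48 = 9.6472 km/s.
v = √(v_r² + v_t²) = √(10.96² + 9.6472²) = √213.19 = 14.601 km/s.

14.6 km/s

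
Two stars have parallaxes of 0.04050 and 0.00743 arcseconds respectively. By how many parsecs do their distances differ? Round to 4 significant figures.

109.9 pc

d_A = 1/0.04050″ = 24.691 pc; d_B = 1/0.007430″ = 134.59 pc.
|d_B − d_A| = |134.59 − 24.691| = 109.9 pc.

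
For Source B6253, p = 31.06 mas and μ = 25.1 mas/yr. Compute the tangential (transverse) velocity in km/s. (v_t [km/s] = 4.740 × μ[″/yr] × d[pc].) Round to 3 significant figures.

d = 1/p = 1/0.03106″ = 32.196 pc.
μ = 25.1 mas/yr = 0.0251 ″/yr.
v_t = 4.74 × μ × d = 4.74 × 0.0251 × 32.196 = 3.8305 km/s.

3.83 km/s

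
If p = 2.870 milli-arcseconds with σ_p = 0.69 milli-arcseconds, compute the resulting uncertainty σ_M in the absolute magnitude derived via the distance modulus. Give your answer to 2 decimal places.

M = m − 5 log₁₀ d + 5 = m + 5 log₁₀ p + 5, so ∂M/∂p = 5/(p ln 10).
σ_M = (5/ln 10) · (σ_p/p) = 2.1715 × 0.69/2.870 = 2.1715 × 0.24042 = 0.52207.

σ_M = 0.52 mag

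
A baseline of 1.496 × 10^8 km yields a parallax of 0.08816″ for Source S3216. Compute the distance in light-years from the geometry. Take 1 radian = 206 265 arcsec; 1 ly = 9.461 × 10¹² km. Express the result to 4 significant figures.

θ = 0.08816″ = 0.08816/206265 = 4.2741 × 10^-7 rad.
d = B/θ = (1.496 × 10^8) / (4.2741 × 10^-7) = 3.5002 × 10^14 km = (3.5002 × 10^14) / (9.461 × 10^12) ly = 36.996 ly.

37.00 ly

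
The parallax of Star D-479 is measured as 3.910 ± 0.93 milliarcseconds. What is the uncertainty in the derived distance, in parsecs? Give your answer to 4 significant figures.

60.83 pc

d = 1/p, so σ_d = σ_p / p².
σ_d = 0.000930 / (0.003910)² = 0.000930 / 0.000015288 = 60.832 pc.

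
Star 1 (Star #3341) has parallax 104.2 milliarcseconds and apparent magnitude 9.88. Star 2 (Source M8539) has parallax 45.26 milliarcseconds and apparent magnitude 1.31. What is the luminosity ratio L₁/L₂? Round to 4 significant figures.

d₁ = 1/p₁ = 1/0.1042″ = 9.5969 pc; d₂ = 1/p₂ = 1/0.04526″ = 22.095 pc.
M₁ = m₁ − 5 log₁₀ d₁ + 5 = 9.88 − 4.9107 + 5 = 9.9693.
M₂ = 1.31 − 6.7215 + 5 = -0.4115.
L₁/L₂ = 10^(0.4(M₂ − M₁)) = 10^(0.4 × (-10.3808)) = 10^(-4.15232) = 0.000070417.

L₁/L₂ = 7.042 × 10^-5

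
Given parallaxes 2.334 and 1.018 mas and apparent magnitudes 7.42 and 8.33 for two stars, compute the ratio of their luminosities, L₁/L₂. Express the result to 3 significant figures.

L₁/L₂ = 0.440

d₁ = 1/p₁ = 1/0.002334″ = 428.45 pc; d₂ = 1/p₂ = 1/0.001018″ = 982.32 pc.
M₁ = m₁ − 5 log₁₀ d₁ + 5 = 7.42 − 13.1595 + 5 = -0.7395.
M₂ = 8.33 − 14.9613 + 5 = -1.6313.
L₁/L₂ = 10^(0.4(M₂ − M₁)) = 10^(0.4 × (-0.8918)) = 10^(-0.35672) = 0.43983.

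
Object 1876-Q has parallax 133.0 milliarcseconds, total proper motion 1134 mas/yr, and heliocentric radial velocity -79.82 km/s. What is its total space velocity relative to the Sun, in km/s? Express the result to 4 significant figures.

d = 1/p = 1/0.1330″ = 7.5188 pc.
μ = 1134 mas/yr = 1.134 ″/yr.
v_t = 4.740 μ d = 4.740 × 1.134 × 7.5188 = 40.415 km/s.
v = √(v_r² + v_t²) = √((-79.82)² + 40.415²) = √8004.6 = 89.468 km/s.

89.47 km/s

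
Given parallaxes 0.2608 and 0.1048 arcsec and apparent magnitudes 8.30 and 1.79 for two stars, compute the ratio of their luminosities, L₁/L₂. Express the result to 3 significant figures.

d₁ = 1/p₁ = 1/0.2608″ = 3.8344 pc; d₂ = 1/p₂ = 1/0.1048″ = 9.542 pc.
M₁ = m₁ − 5 log₁₀ d₁ + 5 = 8.30 − 2.9185 + 5 = 10.3815.
M₂ = 1.79 − 4.8982 + 5 = 1.8918.
L₁/L₂ = 10^(0.4(M₂ − M₁)) = 10^(0.4 × (-8.4897)) = 10^(-3.39588) = 0.0004019.

L₁/L₂ = 0.000402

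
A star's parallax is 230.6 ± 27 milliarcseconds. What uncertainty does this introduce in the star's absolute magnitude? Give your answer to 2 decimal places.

σ_M = 0.25 mag

M = m − 5 log₁₀ d + 5 = m + 5 log₁₀ p + 5, so ∂M/∂p = 5/(p ln 10).
σ_M = (5/ln 10) · (σ_p/p) = 2.1715 × 27/230.6 = 2.1715 × 0.11709 = 0.25426.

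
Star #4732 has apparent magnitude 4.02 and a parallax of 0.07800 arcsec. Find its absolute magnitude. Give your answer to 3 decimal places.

M = 3.480

d = 1/p = 1/0.07800″ = 12.821 pc.
m − M = 5 log₁₀(12.821) − 5 = 5.5396 − 5 = 0.5396.
M = m − (m − M) = 4.02 − 0.5396 = 3.480.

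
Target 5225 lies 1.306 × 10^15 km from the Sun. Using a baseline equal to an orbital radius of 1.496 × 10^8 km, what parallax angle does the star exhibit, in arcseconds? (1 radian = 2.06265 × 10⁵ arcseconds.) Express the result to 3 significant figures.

0.0236 arcsec

θ ≈ B/d = (1.496 × 10^8) / (1.306 × 10^15) = 1.1455 × 10^-7 rad.
In arcseconds: 1.1455 × 10^-7 × 206265 = 0.023628″.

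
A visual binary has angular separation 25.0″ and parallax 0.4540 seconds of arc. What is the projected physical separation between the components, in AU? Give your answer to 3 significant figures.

d = 1/p = 1/0.4540″ = 2.2026 pc.
At distance d (pc), an angle of θ arcsec spans θ·d AU: s = 25.0 × 2.2026 = 55.065 AU.

55.1 AU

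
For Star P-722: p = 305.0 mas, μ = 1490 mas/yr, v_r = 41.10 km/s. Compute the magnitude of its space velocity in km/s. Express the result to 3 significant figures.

47.2 km/s

d = 1/p = 1/0.3050″ = 3.2787 pc.
μ = 1490 mas/yr = 1.490 ″/yr.
v_t = 4.740 μ d = 4.740 × 1.490 × 3.2787 = 23.156 km/s.
v = √(v_r² + v_t²) = √(41.10² + 23.156²) = √2225.41 = 47.174 km/s.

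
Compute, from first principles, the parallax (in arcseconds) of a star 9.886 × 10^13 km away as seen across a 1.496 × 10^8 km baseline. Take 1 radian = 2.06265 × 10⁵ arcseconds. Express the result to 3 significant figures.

θ ≈ B/d = (1.496 × 10^8) / (9.886 × 10^13) = 1.5133 × 10^-6 rad.
In arcseconds: 1.5133 × 10^-6 × 206265 = 0.31214″.

0.312 arcsec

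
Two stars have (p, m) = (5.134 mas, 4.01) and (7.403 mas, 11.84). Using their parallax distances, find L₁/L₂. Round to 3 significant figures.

L₁/L₂ = 2820

d₁ = 1/p₁ = 1/0.005134″ = 194.78 pc; d₂ = 1/p₂ = 1/0.007403″ = 135.08 pc.
M₁ = m₁ − 5 log₁₀ d₁ + 5 = 4.01 − 11.4477 + 5 = -2.4377.
M₂ = 11.84 − 10.6530 + 5 = 6.1870.
L₁/L₂ = 10^(0.4(M₂ − M₁)) = 10^(0.4 × 8.6247) = 10^3.44988 = 2817.6.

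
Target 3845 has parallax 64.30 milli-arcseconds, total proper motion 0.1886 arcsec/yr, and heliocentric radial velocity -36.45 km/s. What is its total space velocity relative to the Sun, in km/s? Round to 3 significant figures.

d = 1/p = 1/0.06430″ = 15.552 pc.
v_t = 4.740 μ d = 4.740 × 0.1886 × 15.552 = 13.903 km/s.
v = √(v_r² + v_t²) = √((-36.45)² + 13.903²) = √1521.9 = 39.012 km/s.

39.0 km/s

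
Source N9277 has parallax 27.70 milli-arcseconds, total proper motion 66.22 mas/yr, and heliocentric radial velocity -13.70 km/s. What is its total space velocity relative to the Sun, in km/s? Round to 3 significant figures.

17.8 km/s

d = 1/p = 1/0.02770″ = 36.101 pc.
μ = 66.22 mas/yr = 0.06622 ″/yr.
v_t = 4.740 μ d = 4.740 × 0.06622 × 36.101 = 11.331 km/s.
v = √(v_r² + v_t²) = √((-13.70)² + 11.331²) = √316.082 = 17.779 km/s.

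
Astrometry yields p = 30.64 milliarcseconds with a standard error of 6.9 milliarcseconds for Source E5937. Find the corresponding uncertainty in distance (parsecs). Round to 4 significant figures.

7.350 pc

d = 1/p, so σ_d = σ_p / p².
σ_d = 0.00690 / (0.03064)² = 0.00690 / 0.00093881 = 7.3497 pc.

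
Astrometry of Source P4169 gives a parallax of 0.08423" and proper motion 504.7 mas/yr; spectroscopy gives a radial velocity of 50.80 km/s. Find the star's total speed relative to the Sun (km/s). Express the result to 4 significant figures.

58.20 km/s

d = 1/p = 1/0.08423″ = 11.872 pc.
μ = 504.7 mas/yr = 0.5047 ″/yr.
v_t = 4.740 μ d = 4.740 × 0.5047 × 11.872 = 28.401 km/s.
v = √(v_r² + v_t²) = √(50.80² + 28.401²) = √3387.26 = 58.2 km/s.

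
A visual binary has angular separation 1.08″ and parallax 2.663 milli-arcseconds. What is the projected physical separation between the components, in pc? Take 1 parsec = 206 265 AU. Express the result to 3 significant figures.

d = 1/p = 1/0.002663″ = 375.52 pc.
At distance d (pc), an angle of θ arcsec spans θ·d AU: s = 1.08 × 375.52 = 405.56 AU.
= 405.56 / 206265 = 0.0019662 pc.

0.00197 pc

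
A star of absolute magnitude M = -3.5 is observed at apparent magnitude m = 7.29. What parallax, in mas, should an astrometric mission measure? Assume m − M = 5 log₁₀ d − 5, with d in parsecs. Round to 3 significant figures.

m − M = 7.29 − (-3.5) = 10.79.
d = 10^((m−M)/5 + 1) = 10^3.158 = 1438.8 pc.
p = 1/d = 1/1438.8 = 0.00069502 arcsec = 0.69502 mas.

0.695 mas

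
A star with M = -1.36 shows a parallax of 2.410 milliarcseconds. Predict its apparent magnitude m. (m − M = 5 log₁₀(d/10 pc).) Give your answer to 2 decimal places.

m = 6.73

d = 1/p = 1/0.002410″ = 414.94 pc.
m − M = 5 log₁₀ d − 5 = 5 log₁₀(414.94) − 5 = 13.0899 − 5 = 8.0899.
m = M + (m − M) = -1.36 + 8.0899 = 6.73.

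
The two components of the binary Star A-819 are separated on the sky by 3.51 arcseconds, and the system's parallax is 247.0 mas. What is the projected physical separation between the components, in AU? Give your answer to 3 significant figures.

d = 1/p = 1/0.2470″ = 4.0486 pc.
At distance d (pc), an angle of θ arcsec spans θ·d AU: s = 3.51 × 4.0486 = 14.211 AU.

14.2 AU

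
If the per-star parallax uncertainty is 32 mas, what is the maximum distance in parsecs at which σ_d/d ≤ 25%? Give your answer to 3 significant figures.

σ_d/d = σ_p/p, so the condition is σ_p/p ≤ 0.25, i.e. p ≥ σ_p/0.25.
p_min = 32/0.25 = 128 mas = 0.128 arcsec.
d_max = 1/p_min = 1/0.128 = 7.8125 pc.

7.81 pc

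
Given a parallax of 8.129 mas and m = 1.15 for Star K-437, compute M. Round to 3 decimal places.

d = 1/p = 1/0.008129″ = 123.02 pc.
m − M = 5 log₁₀(123.02) − 5 = 10.4499 − 5 = 5.4499.
M = m − (m − M) = 1.15 − 5.4499 = -4.300.

M = -4.300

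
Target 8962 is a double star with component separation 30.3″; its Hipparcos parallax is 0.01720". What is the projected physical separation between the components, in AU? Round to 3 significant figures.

d = 1/p = 1/0.01720″ = 58.14 pc.
At distance d (pc), an angle of θ arcsec spans θ·d AU: s = 30.3 × 58.14 = 1761.6 AU.

1760 AU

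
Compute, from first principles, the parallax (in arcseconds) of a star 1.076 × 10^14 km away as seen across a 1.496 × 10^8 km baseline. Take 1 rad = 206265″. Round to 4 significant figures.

0.2868 arcsec

θ ≈ B/d = (1.496 × 10^8) / (1.076 × 10^14) = 1.3903 × 10^-6 rad.
In arcseconds: 1.3903 × 10^-6 × 206265 = 0.28677″.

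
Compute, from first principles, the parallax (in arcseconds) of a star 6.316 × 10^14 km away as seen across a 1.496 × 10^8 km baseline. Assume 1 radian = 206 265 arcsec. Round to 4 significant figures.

θ ≈ B/d = (1.496 × 10^8) / (6.316 × 10^14) = 2.3686 × 10^-7 rad.
In arcseconds: 2.3686 × 10^-7 × 206265 = 0.048856″.

0.04886 arcsec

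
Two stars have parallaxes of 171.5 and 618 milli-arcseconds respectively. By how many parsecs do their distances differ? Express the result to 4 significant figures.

4.213 pc

d_A = 1/0.1715″ = 5.8309 pc; d_B = 1/0.6180″ = 1.6181 pc.
|d_B − d_A| = |1.6181 − 5.8309| = 4.2128 pc.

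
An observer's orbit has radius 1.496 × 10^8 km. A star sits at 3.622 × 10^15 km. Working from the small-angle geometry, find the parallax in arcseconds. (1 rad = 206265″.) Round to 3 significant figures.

0.00852 arcsec

θ ≈ B/d = (1.496 × 10^8) / (3.622 × 10^15) = 4.1303 × 10^-8 rad.
In arcseconds: 4.1303 × 10^-8 × 206265 = 0.0085194″.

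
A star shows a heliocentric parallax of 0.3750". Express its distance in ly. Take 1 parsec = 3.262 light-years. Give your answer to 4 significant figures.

d = 1/p = 1/0.3750 = 2.6667 pc.
In light-years: 2.6667 × 3.262 = 8.6988 ly.

8.699 ly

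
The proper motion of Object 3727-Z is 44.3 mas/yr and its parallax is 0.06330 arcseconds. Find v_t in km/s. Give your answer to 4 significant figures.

d = 1/p = 1/0.06330″ = 15.798 pc.
μ = 44.3 mas/yr = 0.0443 ″/yr.
v_t = 4.74 × μ × d = 4.74 × 0.0443 × 15.798 = 3.3173 km/s.

3.317 km/s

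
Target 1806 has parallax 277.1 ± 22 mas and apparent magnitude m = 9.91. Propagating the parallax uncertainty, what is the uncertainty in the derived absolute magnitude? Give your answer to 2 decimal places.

σ_M = 0.17 mag

M = m − 5 log₁₀ d + 5 = m + 5 log₁₀ p + 5, so ∂M/∂p = 5/(p ln 10).
σ_M = (5/ln 10) · (σ_p/p) = 2.1715 × 22/277.1 = 2.1715 × 0.079394 = 0.1724.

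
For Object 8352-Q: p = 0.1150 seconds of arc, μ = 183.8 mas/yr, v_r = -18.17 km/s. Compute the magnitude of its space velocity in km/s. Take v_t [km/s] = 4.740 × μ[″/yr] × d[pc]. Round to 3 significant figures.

19.7 km/s

d = 1/p = 1/0.1150″ = 8.6957 pc.
μ = 183.8 mas/yr = 0.1838 ″/yr.
v_t = 4.740 μ d = 4.740 × 0.1838 × 8.6957 = 7.5758 km/s.
v = √(v_r² + v_t²) = √((-18.17)² + 7.5758²) = √387.542 = 19.686 km/s.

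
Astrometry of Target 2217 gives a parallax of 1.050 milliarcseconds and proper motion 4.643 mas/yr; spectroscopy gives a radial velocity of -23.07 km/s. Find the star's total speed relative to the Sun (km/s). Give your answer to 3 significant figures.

d = 1/p = 1/0.001050″ = 952.38 pc.
μ = 4.643 mas/yr = 0.004643 ″/yr.
v_t = 4.740 μ d = 4.740 × 0.004643 × 952.38 = 20.96 km/s.
v = √(v_r² + v_t²) = √((-23.07)² + 20.96²) = √971.547 = 31.17 km/s.

31.2 km/s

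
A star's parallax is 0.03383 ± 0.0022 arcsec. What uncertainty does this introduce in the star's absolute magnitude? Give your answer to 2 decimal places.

M = m − 5 log₁₀ d + 5 = m + 5 log₁₀ p + 5, so ∂M/∂p = 5/(p ln 10).
σ_M = (5/ln 10) · (σ_p/p) = 2.1715 × 0.0022/0.03383 = 2.1715 × 0.065031 = 0.14121.

σ_M = 0.14 mag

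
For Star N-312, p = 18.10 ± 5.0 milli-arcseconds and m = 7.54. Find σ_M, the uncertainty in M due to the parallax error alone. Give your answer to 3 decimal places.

M = m − 5 log₁₀ d + 5 = m + 5 log₁₀ p + 5, so ∂M/∂p = 5/(p ln 10).
σ_M = (5/ln 10) · (σ_p/p) = 2.1715 × 5.0/18.10 = 2.1715 × 0.27624 = 0.59986.

σ_M = 0.600 mag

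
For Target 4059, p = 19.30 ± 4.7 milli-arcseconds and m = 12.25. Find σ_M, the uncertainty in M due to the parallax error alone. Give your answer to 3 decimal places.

M = m − 5 log₁₀ d + 5 = m + 5 log₁₀ p + 5, so ∂M/∂p = 5/(p ln 10).
σ_M = (5/ln 10) · (σ_p/p) = 2.1715 × 4.7/19.30 = 2.1715 × 0.24352 = 0.5288.

σ_M = 0.529 mag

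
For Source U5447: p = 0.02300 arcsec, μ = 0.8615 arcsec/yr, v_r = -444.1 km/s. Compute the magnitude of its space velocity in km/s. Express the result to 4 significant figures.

478.3 km/s

d = 1/p = 1/0.02300″ = 43.478 pc.
v_t = 4.740 μ d = 4.740 × 0.8615 × 43.478 = 177.54 km/s.
v = √(v_r² + v_t²) = √((-444.1)² + 177.54²) = √228745 = 478.27 km/s.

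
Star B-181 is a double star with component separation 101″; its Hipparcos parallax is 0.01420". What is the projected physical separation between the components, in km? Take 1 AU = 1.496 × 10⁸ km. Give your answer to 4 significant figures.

1.064 × 10^12 km

d = 1/p = 1/0.01420″ = 70.423 pc.
At distance d (pc), an angle of θ arcsec spans θ·d AU: s = 101 × 70.423 = 7112.7 AU.
= 7112.7 × 1.496 × 10⁸ km = 1.0641 × 10^12 km.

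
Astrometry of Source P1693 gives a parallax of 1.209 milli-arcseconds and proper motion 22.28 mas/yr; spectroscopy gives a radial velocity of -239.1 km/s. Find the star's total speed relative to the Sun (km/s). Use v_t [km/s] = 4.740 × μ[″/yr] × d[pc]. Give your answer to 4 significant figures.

254.6 km/s

d = 1/p = 1/0.001209″ = 827.13 pc.
μ = 22.28 mas/yr = 0.02228 ″/yr.
v_t = 4.740 μ d = 4.740 × 0.02228 × 827.13 = 87.351 km/s.
v = √(v_r² + v_t²) = √((-239.1)² + 87.351²) = √64799 = 254.56 km/s.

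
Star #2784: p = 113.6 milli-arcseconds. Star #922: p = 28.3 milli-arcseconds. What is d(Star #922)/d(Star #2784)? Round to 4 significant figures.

Since d = 1/p, d_B/d_A = p_A/p_B.
= 113.6 / 28.3 = 4.0141.

4.014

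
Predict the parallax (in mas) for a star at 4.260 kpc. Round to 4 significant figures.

d = 4.260 kpc = 4260 pc.
p = 1/d = 1/4260 = 0.00023474 arcsec.
= 0.00023474 × 1000 = 0.23474 mas.

0.2347 mas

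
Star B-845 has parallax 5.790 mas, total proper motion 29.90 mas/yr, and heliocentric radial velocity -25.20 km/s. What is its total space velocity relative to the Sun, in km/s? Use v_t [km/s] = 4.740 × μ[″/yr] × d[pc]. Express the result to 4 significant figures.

35.13 km/s

d = 1/p = 1/0.005790″ = 172.71 pc.
μ = 29.90 mas/yr = 0.02990 ″/yr.
v_t = 4.740 μ d = 4.740 × 0.02990 × 172.71 = 24.477 km/s.
v = √(v_r² + v_t²) = √((-25.20)² + 24.477²) = √1234.16 = 35.131 km/s.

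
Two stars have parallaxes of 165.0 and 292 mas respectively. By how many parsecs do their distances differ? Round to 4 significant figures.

2.636 pc

d_A = 1/0.1650″ = 6.0606 pc; d_B = 1/0.2920″ = 3.4247 pc.
|d_B − d_A| = |3.4247 − 6.0606| = 2.6359 pc.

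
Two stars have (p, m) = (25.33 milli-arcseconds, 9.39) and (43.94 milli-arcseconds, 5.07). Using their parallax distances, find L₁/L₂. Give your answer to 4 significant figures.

L₁/L₂ = 0.05629

d₁ = 1/p₁ = 1/0.02533″ = 39.479 pc; d₂ = 1/p₂ = 1/0.04394″ = 22.758 pc.
M₁ = m₁ − 5 log₁₀ d₁ + 5 = 9.39 − 7.9818 + 5 = 6.4082.
M₂ = 5.07 − 6.7857 + 5 = 3.2843.
L₁/L₂ = 10^(0.4(M₂ − M₁)) = 10^(0.4 × (-3.1239)) = 10^(-1.24956) = 0.056291.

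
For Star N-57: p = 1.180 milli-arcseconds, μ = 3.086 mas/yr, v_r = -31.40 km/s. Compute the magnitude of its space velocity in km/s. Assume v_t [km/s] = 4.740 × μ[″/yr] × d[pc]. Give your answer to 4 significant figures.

d = 1/p = 1/0.001180″ = 847.46 pc.
μ = 3.086 mas/yr = 0.003086 ″/yr.
v_t = 4.740 μ d = 4.740 × 0.003086 × 847.46 = 12.396 km/s.
v = √(v_r² + v_t²) = √((-31.40)² + 12.396²) = √1139.62 = 33.758 km/s.

33.76 km/s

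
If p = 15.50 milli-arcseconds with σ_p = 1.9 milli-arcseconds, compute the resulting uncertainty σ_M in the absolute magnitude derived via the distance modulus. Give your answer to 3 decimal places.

σ_M = 0.266 mag

M = m − 5 log₁₀ d + 5 = m + 5 log₁₀ p + 5, so ∂M/∂p = 5/(p ln 10).
σ_M = (5/ln 10) · (σ_p/p) = 2.1715 × 1.9/15.50 = 2.1715 × 0.12258 = 0.26618.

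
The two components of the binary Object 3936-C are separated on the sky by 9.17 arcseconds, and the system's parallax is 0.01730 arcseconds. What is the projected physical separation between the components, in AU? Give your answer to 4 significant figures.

d = 1/p = 1/0.01730″ = 57.803 pc.
At distance d (pc), an angle of θ arcsec spans θ·d AU: s = 9.17 × 57.803 = 530.05 AU.

530.1 AU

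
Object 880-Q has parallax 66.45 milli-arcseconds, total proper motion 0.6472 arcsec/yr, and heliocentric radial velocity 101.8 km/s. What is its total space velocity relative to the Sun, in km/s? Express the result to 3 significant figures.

d = 1/p = 1/0.06645″ = 15.049 pc.
v_t = 4.740 μ d = 4.740 × 0.6472 × 15.049 = 46.166 km/s.
v = √(v_r² + v_t²) = √(101.8² + 46.166²) = √12494.5 = 111.78 km/s.

112 km/s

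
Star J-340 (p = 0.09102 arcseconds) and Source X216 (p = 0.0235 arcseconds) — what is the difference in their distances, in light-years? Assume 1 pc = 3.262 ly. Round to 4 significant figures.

103.0 ly

d_A = 1/0.09102″ = 10.987 pc; d_B = 1/0.02350″ = 42.553 pc.
|d_B − d_A| = |42.553 − 10.987| = 31.566 pc = 31.566 × 3.262 ly = 102.97 ly.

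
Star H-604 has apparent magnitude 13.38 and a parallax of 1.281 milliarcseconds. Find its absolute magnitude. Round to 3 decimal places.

M = 3.918

d = 1/p = 1/0.001281″ = 780.64 pc.
m − M = 5 log₁₀(780.64) − 5 = 14.4623 − 5 = 9.4623.
M = m − (m − M) = 13.38 − 9.4623 = 3.918.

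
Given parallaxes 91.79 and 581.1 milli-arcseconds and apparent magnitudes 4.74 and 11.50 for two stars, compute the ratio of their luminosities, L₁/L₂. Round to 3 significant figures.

d₁ = 1/p₁ = 1/0.09179″ = 10.894 pc; d₂ = 1/p₂ = 1/0.5811″ = 1.7209 pc.
M₁ = m₁ − 5 log₁₀ d₁ + 5 = 4.74 − 5.1859 + 5 = 4.5541.
M₂ = 11.50 − 1.1788 + 5 = 15.3212.
L₁/L₂ = 10^(0.4(M₂ − M₁)) = 10^(0.4 × 10.7671) = 10^4.30684 = 20269.

L₁/L₂ = 20300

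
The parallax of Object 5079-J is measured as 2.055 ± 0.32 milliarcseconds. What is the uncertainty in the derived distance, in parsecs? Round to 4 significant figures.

d = 1/p, so σ_d = σ_p / p².
σ_d = 0.000320 / (0.002055)² = 0.000320 / 0.000004223 = 75.776 pc.

75.78 pc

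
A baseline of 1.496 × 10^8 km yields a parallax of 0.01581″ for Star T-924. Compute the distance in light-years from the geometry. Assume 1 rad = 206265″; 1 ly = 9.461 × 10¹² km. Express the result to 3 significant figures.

206 ly

θ = 0.01581″ = 0.01581/206265 = 7.6649 × 10^-8 rad.
d = B/θ = (1.496 × 10^8) / (7.6649 × 10^-8) = 1.9518 × 10^15 km = (1.9518 × 10^15) / (9.461 × 10^12) ly = 206.3 ly.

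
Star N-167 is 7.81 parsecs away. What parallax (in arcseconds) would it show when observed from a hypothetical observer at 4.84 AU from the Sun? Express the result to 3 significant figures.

p (arcsec) = B (AU) / d (pc).
p = 4.84 / 7.81 = 0.61972 arcsec.

0.620 arcsec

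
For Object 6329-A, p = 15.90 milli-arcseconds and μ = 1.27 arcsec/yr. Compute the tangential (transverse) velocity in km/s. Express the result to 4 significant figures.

d = 1/p = 1/0.01590″ = 62.893 pc.
v_t = 4.74 × μ × d = 4.74 × 1.27 × 62.893 = 378.6 km/s.

378.6 km/s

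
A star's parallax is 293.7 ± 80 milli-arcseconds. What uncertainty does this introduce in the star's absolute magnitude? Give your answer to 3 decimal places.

M = m − 5 log₁₀ d + 5 = m + 5 log₁₀ p + 5, so ∂M/∂p = 5/(p ln 10).
σ_M = (5/ln 10) · (σ_p/p) = 2.1715 × 80/293.7 = 2.1715 × 0.27239 = 0.59149.

σ_M = 0.591 mag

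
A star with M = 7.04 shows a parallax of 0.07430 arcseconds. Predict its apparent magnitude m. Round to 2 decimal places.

d = 1/p = 1/0.07430″ = 13.459 pc.
m − M = 5 log₁₀ d − 5 = 5 log₁₀(13.459) − 5 = 5.6451 − 5 = 0.6451.
m = M + (m − M) = 7.04 + 0.6451 = 7.69.

m = 7.69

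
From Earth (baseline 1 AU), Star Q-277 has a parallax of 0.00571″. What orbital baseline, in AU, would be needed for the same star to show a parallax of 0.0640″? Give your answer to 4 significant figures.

Parallax scales linearly with baseline: p ∝ B, so B = p_target / p_Earth × 1 AU.
B = 0.0640 / 0.00571 = 11.208 AU.

11.21 AU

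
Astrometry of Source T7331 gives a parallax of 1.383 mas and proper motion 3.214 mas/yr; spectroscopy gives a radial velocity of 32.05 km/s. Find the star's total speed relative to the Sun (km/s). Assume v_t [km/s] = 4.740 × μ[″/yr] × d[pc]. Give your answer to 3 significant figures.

33.9 km/s

d = 1/p = 1/0.001383″ = 723.07 pc.
μ = 3.214 mas/yr = 0.003214 ″/yr.
v_t = 4.740 μ d = 4.740 × 0.003214 × 723.07 = 11.016 km/s.
v = √(v_r² + v_t²) = √(32.05² + 11.016²) = √1148.55 = 33.89 km/s.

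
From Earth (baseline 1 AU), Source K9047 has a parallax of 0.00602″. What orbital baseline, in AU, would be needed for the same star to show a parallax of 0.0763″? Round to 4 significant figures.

12.67 AU

Parallax scales linearly with baseline: p ∝ B, so B = p_target / p_Earth × 1 AU.
B = 0.0763 / 0.00602 = 12.674 AU.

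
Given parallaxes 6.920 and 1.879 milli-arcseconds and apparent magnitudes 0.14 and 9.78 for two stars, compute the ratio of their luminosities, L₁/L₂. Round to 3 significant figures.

L₁/L₂ = 529

d₁ = 1/p₁ = 1/0.006920″ = 144.51 pc; d₂ = 1/p₂ = 1/0.001879″ = 532.2 pc.
M₁ = m₁ − 5 log₁₀ d₁ + 5 = 0.14 − 10.7995 + 5 = -5.6595.
M₂ = 9.78 − 13.6304 + 5 = 1.1496.
L₁/L₂ = 10^(0.4(M₂ − M₁)) = 10^(0.4 × 6.8091) = 10^2.72364 = 529.22.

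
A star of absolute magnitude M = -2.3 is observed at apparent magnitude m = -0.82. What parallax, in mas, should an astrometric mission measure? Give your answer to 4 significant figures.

50.58 mas

m − M = -0.82 − (-2.3) = 1.48.
d = 10^((m−M)/5 + 1) = 10^1.296 = 19.77 pc.
p = 1/d = 1/19.77 = 0.050582 arcsec = 50.582 mas.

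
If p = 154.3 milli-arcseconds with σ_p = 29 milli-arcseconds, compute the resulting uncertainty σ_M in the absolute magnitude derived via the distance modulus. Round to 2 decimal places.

M = m − 5 log₁₀ d + 5 = m + 5 log₁₀ p + 5, so ∂M/∂p = 5/(p ln 10).
σ_M = (5/ln 10) · (σ_p/p) = 2.1715 × 29/154.3 = 2.1715 × 0.18795 = 0.40813.

σ_M = 0.41 mag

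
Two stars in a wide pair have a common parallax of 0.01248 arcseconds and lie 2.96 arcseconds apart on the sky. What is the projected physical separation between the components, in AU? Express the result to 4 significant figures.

d = 1/p = 1/0.01248″ = 80.128 pc.
At distance d (pc), an angle of θ arcsec spans θ·d AU: s = 2.96 × 80.128 = 237.18 AU.

237.2 AU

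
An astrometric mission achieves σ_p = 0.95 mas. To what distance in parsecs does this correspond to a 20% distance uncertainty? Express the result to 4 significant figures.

210.5 pc

σ_d/d = σ_p/p, so the condition is σ_p/p ≤ 0.20, i.e. p ≥ σ_p/0.20.
p_min = 0.95/0.20 = 4.75 mas = 0.00475 arcsec.
d_max = 1/p_min = 1/0.00475 = 210.53 pc.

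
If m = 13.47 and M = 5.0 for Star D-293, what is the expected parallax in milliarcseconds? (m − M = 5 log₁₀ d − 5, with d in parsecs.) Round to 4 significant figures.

2.023 mas

m − M = 13.47 − 5.0 = 8.47.
d = 10^((m−M)/5 + 1) = 10^2.694 = 494.31 pc.
p = 1/d = 1/494.31 = 0.002023 arcsec = 2.023 mas.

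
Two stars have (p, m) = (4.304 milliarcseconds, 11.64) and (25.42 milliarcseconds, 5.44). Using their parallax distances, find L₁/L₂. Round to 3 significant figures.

L₁/L₂ = 0.116

d₁ = 1/p₁ = 1/0.004304″ = 232.34 pc; d₂ = 1/p₂ = 1/0.02542″ = 39.339 pc.
M₁ = m₁ − 5 log₁₀ d₁ + 5 = 11.64 − 11.8306 + 5 = 4.8094.
M₂ = 5.44 − 7.9741 + 5 = 2.4659.
L₁/L₂ = 10^(0.4(M₂ − M₁)) = 10^(0.4 × (-2.3435)) = 10^(-0.93740) = 0.1155.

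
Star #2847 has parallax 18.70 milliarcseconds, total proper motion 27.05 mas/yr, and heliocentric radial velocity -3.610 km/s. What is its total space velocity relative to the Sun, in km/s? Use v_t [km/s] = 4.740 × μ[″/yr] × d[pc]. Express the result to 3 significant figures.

d = 1/p = 1/0.01870″ = 53.476 pc.
μ = 27.05 mas/yr = 0.02705 ″/yr.
v_t = 4.740 μ d = 4.740 × 0.02705 × 53.476 = 6.8565 km/s.
v = √(v_r² + v_t²) = √((-3.610)² + 6.8565²) = √60.0437 = 7.7488 km/s.

7.75 km/s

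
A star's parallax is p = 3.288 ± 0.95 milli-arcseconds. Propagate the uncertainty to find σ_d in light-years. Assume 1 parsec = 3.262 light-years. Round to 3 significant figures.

287 ly

d = 1/p, so σ_d = σ_p / p².
σ_d = 0.000950 / (0.003288)² = 0.000950 / 0.000010811 = 87.873 pc = 87.873 × 3.262 ly = 286.64 ly.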